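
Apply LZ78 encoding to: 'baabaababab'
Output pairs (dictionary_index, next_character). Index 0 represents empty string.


LZ78 encoding steps:
Dictionary: {0: ''}
Step 1: w='' (idx 0), next='b' -> output (0, 'b'), add 'b' as idx 1
Step 2: w='' (idx 0), next='a' -> output (0, 'a'), add 'a' as idx 2
Step 3: w='a' (idx 2), next='b' -> output (2, 'b'), add 'ab' as idx 3
Step 4: w='a' (idx 2), next='a' -> output (2, 'a'), add 'aa' as idx 4
Step 5: w='b' (idx 1), next='a' -> output (1, 'a'), add 'ba' as idx 5
Step 6: w='ba' (idx 5), next='b' -> output (5, 'b'), add 'bab' as idx 6


Encoded: [(0, 'b'), (0, 'a'), (2, 'b'), (2, 'a'), (1, 'a'), (5, 'b')]


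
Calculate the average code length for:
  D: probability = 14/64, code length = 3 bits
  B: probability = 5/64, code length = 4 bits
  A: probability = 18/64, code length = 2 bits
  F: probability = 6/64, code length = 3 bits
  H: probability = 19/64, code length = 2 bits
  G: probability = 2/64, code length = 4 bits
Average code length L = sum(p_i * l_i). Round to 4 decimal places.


Weighted contributions p_i * l_i:
  D: (14/64) * 3 = 42/64
  B: (5/64) * 4 = 20/64
  A: (18/64) * 2 = 36/64
  F: (6/64) * 3 = 18/64
  H: (19/64) * 2 = 38/64
  G: (2/64) * 4 = 8/64
Sum = (42 + 20 + 36 + 18 + 38 + 8)/64 = 162/64

L = 162/64 = 2.5313 bits/symbol


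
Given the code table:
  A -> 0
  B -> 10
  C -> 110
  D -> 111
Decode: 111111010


Decoding:
111 -> D
111 -> D
0 -> A
10 -> B


Result: DDAB


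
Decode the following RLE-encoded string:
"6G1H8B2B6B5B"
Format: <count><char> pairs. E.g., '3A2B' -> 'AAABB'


Expanding each <count><char> pair:
  6G -> 'GGGGGG'
  1H -> 'H'
  8B -> 'BBBBBBBB'
  2B -> 'BB'
  6B -> 'BBBBBB'
  5B -> 'BBBBB'

Decoded = GGGGGGHBBBBBBBBBBBBBBBBBBBBB


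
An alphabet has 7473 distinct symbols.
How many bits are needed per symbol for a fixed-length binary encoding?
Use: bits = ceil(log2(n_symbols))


log2(7473) = 12.8675
Bracket: 2^12 = 4096 < 7473 <= 2^13 = 8192
So ceil(log2(7473)) = 13

bits = ceil(log2(7473)) = ceil(12.8675) = 13 bits


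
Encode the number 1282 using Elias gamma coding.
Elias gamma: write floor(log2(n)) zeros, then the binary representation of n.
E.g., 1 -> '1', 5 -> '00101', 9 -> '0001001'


num_bits = floor(log2(1282)) + 1 = 11
leading_zeros = num_bits - 1 = 10
binary(1282) = 10100000010

Elias gamma(1282) = '0000000000' + '10100000010' = 000000000010100000010 (21 bits)


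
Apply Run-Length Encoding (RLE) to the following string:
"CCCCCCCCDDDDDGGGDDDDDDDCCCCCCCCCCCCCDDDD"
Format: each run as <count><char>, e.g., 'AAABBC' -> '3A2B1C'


Scanning runs left to right:
  i=0: run of 'C' x 8 -> '8C'
  i=8: run of 'D' x 5 -> '5D'
  i=13: run of 'G' x 3 -> '3G'
  i=16: run of 'D' x 7 -> '7D'
  i=23: run of 'C' x 13 -> '13C'
  i=36: run of 'D' x 4 -> '4D'

RLE = 8C5D3G7D13C4D


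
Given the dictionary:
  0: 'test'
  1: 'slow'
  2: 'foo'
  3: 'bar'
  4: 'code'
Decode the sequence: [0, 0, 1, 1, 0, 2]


Look up each index in the dictionary:
  0 -> 'test'
  0 -> 'test'
  1 -> 'slow'
  1 -> 'slow'
  0 -> 'test'
  2 -> 'foo'

Decoded: "test test slow slow test foo"


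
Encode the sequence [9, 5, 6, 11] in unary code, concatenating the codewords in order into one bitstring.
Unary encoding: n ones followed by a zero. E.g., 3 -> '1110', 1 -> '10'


Encode each number as n ones followed by a terminating 0:
  9 -> 1111111110 (10 bits)
  5 -> 111110 (6 bits)
  6 -> 1111110 (7 bits)
  11 -> 111111111110 (12 bits)
Total length = 10 + 6 + 7 + 12 = 35 bits.

Unary([9, 5, 6, 11]) = 11111111101111101111110111111111110 (35 bits)


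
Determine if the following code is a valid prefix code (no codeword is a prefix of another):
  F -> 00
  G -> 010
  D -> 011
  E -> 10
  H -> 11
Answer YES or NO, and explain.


Checking each pair (does one codeword prefix another?):
  F='00' vs G='010': no prefix
  F='00' vs D='011': no prefix
  F='00' vs E='10': no prefix
  F='00' vs H='11': no prefix
  G='010' vs F='00': no prefix
  G='010' vs D='011': no prefix
  G='010' vs E='10': no prefix
  G='010' vs H='11': no prefix
  D='011' vs F='00': no prefix
  D='011' vs G='010': no prefix
  D='011' vs E='10': no prefix
  D='011' vs H='11': no prefix
  E='10' vs F='00': no prefix
  E='10' vs G='010': no prefix
  E='10' vs D='011': no prefix
  E='10' vs H='11': no prefix
  H='11' vs F='00': no prefix
  H='11' vs G='010': no prefix
  H='11' vs D='011': no prefix
  H='11' vs E='10': no prefix
No violation found over all pairs.

YES -- this is a valid prefix code. No codeword is a prefix of any other codeword.


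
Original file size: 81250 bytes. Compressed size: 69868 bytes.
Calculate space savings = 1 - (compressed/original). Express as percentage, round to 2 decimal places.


ratio = compressed/original = 69868/81250 = 0.859914
savings = 1 - ratio = 1 - 0.859914 = 0.140086
as a percentage: 0.140086 * 100 = 14.01%

Space savings = 1 - 69868/81250 = 14.01%


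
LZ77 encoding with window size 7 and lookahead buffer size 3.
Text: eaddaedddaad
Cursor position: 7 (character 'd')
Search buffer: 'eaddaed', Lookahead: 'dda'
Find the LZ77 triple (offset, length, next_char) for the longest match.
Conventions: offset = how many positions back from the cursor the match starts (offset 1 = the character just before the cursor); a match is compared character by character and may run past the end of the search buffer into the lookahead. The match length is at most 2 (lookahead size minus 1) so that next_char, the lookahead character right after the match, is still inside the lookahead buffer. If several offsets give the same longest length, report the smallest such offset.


Try each offset into the search buffer:
  offset=1 (pos 6, char 'd'): match length 2
  offset=2 (pos 5, char 'e'): match length 0
  offset=3 (pos 4, char 'a'): match length 0
  offset=4 (pos 3, char 'd'): match length 1
  offset=5 (pos 2, char 'd'): match length 2
  offset=6 (pos 1, char 'a'): match length 0
  offset=7 (pos 0, char 'e'): match length 0
Longest match has length 2, found at offsets 1, 5; take the smallest, offset 1.
next_char = character at position 7 + 2 = 9 -> 'a'

Best match: offset=1, length=2 (matching 'dd' starting at position 6)
LZ77 triple: (1, 2, 'a')


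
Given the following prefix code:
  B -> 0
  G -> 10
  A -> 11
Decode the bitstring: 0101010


Decoding step by step:
Bits 0 -> B
Bits 10 -> G
Bits 10 -> G
Bits 10 -> G


Decoded message: BGGG


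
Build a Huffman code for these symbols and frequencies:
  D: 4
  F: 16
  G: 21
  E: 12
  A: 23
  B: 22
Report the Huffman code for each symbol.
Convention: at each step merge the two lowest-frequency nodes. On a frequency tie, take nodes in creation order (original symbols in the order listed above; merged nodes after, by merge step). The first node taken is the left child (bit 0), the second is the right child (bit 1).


Huffman tree construction:
Step 1: Merge D(4) + E(12) = 16
Step 2: Merge F(16) + (D+E)(16) = 32
Step 3: Merge G(21) + B(22) = 43
Step 4: Merge A(23) + (F+(D+E))(32) = 55
Step 5: Merge (G+B)(43) + (A+(F+(D+E)))(55) = 98
Read each symbol's code off the tree from the root (left child = 0, right child = 1).

Codes:
  D: 1110 (length 4)
  F: 110 (length 3)
  G: 00 (length 2)
  E: 1111 (length 4)
  A: 10 (length 2)
  B: 01 (length 2)
Average code length: 244/98 = 2.4898 bits/symbol


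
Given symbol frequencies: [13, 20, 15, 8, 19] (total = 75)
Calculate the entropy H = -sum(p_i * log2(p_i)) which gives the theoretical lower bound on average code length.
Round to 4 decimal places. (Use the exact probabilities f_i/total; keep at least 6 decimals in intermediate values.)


Per-symbol terms -p_i * log2(p_i) with p_i = f_i/75:
  p = 13/75 = 0.173333: log2(p) = -2.528379, -p*log2(p) = 0.438252
  p = 20/75 = 0.266667: log2(p) = -1.906891, -p*log2(p) = 0.508504
  p = 15/75 = 0.200000: log2(p) = -2.321928, -p*log2(p) = 0.464386
  p = 8/75 = 0.106667: log2(p) = -3.228819, -p*log2(p) = 0.344407
  p = 19/75 = 0.253333: log2(p) = -1.980891, -p*log2(p) = 0.501826
H = 0.438252 + 0.508504 + 0.464386 + 0.344407 + 0.501826 = 2.257375

H = 2.2574 bits/symbol


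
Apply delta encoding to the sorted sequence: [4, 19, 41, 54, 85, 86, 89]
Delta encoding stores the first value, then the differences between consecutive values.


First value: 4
Deltas:
  19 - 4 = 15
  41 - 19 = 22
  54 - 41 = 13
  85 - 54 = 31
  86 - 85 = 1
  89 - 86 = 3


Delta encoded: [4, 15, 22, 13, 31, 1, 3]


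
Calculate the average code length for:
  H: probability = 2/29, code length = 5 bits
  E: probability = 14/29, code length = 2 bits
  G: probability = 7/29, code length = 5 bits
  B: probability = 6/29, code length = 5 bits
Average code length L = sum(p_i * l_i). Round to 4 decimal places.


Weighted contributions p_i * l_i:
  H: (2/29) * 5 = 10/29
  E: (14/29) * 2 = 28/29
  G: (7/29) * 5 = 35/29
  B: (6/29) * 5 = 30/29
Sum = (10 + 28 + 35 + 30)/29 = 103/29

L = 103/29 = 3.5517 bits/symbol


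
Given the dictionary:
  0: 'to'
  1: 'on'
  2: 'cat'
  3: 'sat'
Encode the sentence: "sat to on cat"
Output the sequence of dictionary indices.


Look up each word in the dictionary:
  'sat' -> 3
  'to' -> 0
  'on' -> 1
  'cat' -> 2

Encoded: [3, 0, 1, 2]


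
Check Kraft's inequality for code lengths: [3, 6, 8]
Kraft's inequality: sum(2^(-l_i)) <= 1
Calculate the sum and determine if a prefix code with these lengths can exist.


Sum = 2^(-3) + 2^(-6) + 2^(-8)
    = 0.125 + 0.015625 + 0.00390625
    = 37/256 = 0.14453125
Since 0.14453125 <= 1, Kraft's inequality IS satisfied.
A prefix code with these lengths CAN exist.

Kraft sum = 0.14453125. Satisfied.


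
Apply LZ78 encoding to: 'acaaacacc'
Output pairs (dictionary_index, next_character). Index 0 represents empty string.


LZ78 encoding steps:
Dictionary: {0: ''}
Step 1: w='' (idx 0), next='a' -> output (0, 'a'), add 'a' as idx 1
Step 2: w='' (idx 0), next='c' -> output (0, 'c'), add 'c' as idx 2
Step 3: w='a' (idx 1), next='a' -> output (1, 'a'), add 'aa' as idx 3
Step 4: w='a' (idx 1), next='c' -> output (1, 'c'), add 'ac' as idx 4
Step 5: w='ac' (idx 4), next='c' -> output (4, 'c'), add 'acc' as idx 5


Encoded: [(0, 'a'), (0, 'c'), (1, 'a'), (1, 'c'), (4, 'c')]


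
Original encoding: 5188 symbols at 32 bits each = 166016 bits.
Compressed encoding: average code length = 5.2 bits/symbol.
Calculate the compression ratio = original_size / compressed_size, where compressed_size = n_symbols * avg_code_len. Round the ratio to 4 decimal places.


original_size = n_symbols * orig_bits = 5188 * 32 = 166016 bits
compressed_size = n_symbols * avg_code_len = 5188 * 5.2 = 26977.6 bits
ratio = original_size / compressed_size = 166016 / 26977.6 = 6.1538

Compression ratio = 6.1538


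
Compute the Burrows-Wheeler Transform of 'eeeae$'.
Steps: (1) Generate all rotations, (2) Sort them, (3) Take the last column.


Rotations (sorted):
  0: $eeeae -> last char: e
  1: ae$eee -> last char: e
  2: e$eeea -> last char: a
  3: eae$ee -> last char: e
  4: eeae$e -> last char: e
  5: eeeae$ -> last char: $


BWT = eeaee$


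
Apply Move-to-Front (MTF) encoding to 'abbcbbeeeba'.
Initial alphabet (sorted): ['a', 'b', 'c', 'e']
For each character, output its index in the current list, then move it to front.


MTF encoding:
'a': index 0 in ['a', 'b', 'c', 'e'] -> ['a', 'b', 'c', 'e']
'b': index 1 in ['a', 'b', 'c', 'e'] -> ['b', 'a', 'c', 'e']
'b': index 0 in ['b', 'a', 'c', 'e'] -> ['b', 'a', 'c', 'e']
'c': index 2 in ['b', 'a', 'c', 'e'] -> ['c', 'b', 'a', 'e']
'b': index 1 in ['c', 'b', 'a', 'e'] -> ['b', 'c', 'a', 'e']
'b': index 0 in ['b', 'c', 'a', 'e'] -> ['b', 'c', 'a', 'e']
'e': index 3 in ['b', 'c', 'a', 'e'] -> ['e', 'b', 'c', 'a']
'e': index 0 in ['e', 'b', 'c', 'a'] -> ['e', 'b', 'c', 'a']
'e': index 0 in ['e', 'b', 'c', 'a'] -> ['e', 'b', 'c', 'a']
'b': index 1 in ['e', 'b', 'c', 'a'] -> ['b', 'e', 'c', 'a']
'a': index 3 in ['b', 'e', 'c', 'a'] -> ['a', 'b', 'e', 'c']


Output: [0, 1, 0, 2, 1, 0, 3, 0, 0, 1, 3]


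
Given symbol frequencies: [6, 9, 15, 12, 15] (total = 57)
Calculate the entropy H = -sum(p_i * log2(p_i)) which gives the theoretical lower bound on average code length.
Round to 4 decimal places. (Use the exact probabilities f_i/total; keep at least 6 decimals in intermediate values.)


Per-symbol terms -p_i * log2(p_i) with p_i = f_i/57:
  p = 6/57 = 0.105263: log2(p) = -3.247928, -p*log2(p) = 0.341887
  p = 9/57 = 0.157895: log2(p) = -2.662965, -p*log2(p) = 0.420468
  p = 15/57 = 0.263158: log2(p) = -1.925999, -p*log2(p) = 0.506842
  p = 12/57 = 0.210526: log2(p) = -2.247928, -p*log2(p) = 0.473248
  p = 15/57 = 0.263158: log2(p) = -1.925999, -p*log2(p) = 0.506842
H = 0.341887 + 0.420468 + 0.506842 + 0.473248 + 0.506842 = 2.249287

H = 2.2493 bits/symbol


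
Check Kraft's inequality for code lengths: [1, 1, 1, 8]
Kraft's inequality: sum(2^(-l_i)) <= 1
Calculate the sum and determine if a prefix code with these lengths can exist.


Sum = 2^(-1) + 2^(-1) + 2^(-1) + 2^(-8)
    = 0.5 + 0.5 + 0.5 + 0.00390625
    = 385/256 = 1.50390625
Since 1.50390625 > 1, Kraft's inequality is NOT satisfied.
A prefix code with these lengths CANNOT exist.

Kraft sum = 1.50390625. Not satisfied.


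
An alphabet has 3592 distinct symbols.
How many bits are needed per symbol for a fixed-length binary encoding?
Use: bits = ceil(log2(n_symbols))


log2(3592) = 11.8106
Bracket: 2^11 = 2048 < 3592 <= 2^12 = 4096
So ceil(log2(3592)) = 12

bits = ceil(log2(3592)) = ceil(11.8106) = 12 bits


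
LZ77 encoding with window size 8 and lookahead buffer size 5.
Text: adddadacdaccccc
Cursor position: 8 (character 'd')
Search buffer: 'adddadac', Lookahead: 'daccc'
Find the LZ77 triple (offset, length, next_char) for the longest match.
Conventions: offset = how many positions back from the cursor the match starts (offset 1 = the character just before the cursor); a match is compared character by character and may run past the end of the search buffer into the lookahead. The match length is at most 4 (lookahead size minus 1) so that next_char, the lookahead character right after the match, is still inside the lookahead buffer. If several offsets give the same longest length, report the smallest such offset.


Try each offset into the search buffer:
  offset=1 (pos 7, char 'c'): match length 0
  offset=2 (pos 6, char 'a'): match length 0
  offset=3 (pos 5, char 'd'): match length 3
  offset=4 (pos 4, char 'a'): match length 0
  offset=5 (pos 3, char 'd'): match length 2
  offset=6 (pos 2, char 'd'): match length 1
  offset=7 (pos 1, char 'd'): match length 1
  offset=8 (pos 0, char 'a'): match length 0
Longest match has length 3 at offset 3.
next_char = character at position 8 + 3 = 11 -> 'c'

Best match: offset=3, length=3 (matching 'dac' starting at position 5)
LZ77 triple: (3, 3, 'c')


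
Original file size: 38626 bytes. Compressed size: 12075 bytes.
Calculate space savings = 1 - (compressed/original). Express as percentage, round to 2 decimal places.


ratio = compressed/original = 12075/38626 = 0.312613
savings = 1 - ratio = 1 - 0.312613 = 0.687387
as a percentage: 0.687387 * 100 = 68.74%

Space savings = 1 - 12075/38626 = 68.74%


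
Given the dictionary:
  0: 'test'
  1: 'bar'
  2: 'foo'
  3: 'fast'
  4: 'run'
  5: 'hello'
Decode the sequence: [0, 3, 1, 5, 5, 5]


Look up each index in the dictionary:
  0 -> 'test'
  3 -> 'fast'
  1 -> 'bar'
  5 -> 'hello'
  5 -> 'hello'
  5 -> 'hello'

Decoded: "test fast bar hello hello hello"


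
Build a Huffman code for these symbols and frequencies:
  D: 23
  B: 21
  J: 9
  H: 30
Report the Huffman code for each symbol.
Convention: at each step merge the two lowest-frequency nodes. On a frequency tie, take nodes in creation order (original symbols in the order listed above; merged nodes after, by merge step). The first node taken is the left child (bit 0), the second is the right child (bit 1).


Huffman tree construction:
Step 1: Merge J(9) + B(21) = 30
Step 2: Merge D(23) + H(30) = 53
Step 3: Merge (J+B)(30) + (D+H)(53) = 83
Read each symbol's code off the tree from the root (left child = 0, right child = 1).

Codes:
  D: 10 (length 2)
  B: 01 (length 2)
  J: 00 (length 2)
  H: 11 (length 2)
Average code length: 166/83 = 2.0000 bits/symbol


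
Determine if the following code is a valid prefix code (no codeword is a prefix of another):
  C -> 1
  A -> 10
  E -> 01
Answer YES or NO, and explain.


Checking each pair (does one codeword prefix another?):
  C='1' vs A='10': prefix -- VIOLATION

NO -- this is NOT a valid prefix code. C (1) is a prefix of A (10).


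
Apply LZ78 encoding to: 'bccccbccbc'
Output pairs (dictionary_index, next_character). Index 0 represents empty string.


LZ78 encoding steps:
Dictionary: {0: ''}
Step 1: w='' (idx 0), next='b' -> output (0, 'b'), add 'b' as idx 1
Step 2: w='' (idx 0), next='c' -> output (0, 'c'), add 'c' as idx 2
Step 3: w='c' (idx 2), next='c' -> output (2, 'c'), add 'cc' as idx 3
Step 4: w='c' (idx 2), next='b' -> output (2, 'b'), add 'cb' as idx 4
Step 5: w='cc' (idx 3), next='b' -> output (3, 'b'), add 'ccb' as idx 5
Step 6: w='c' (idx 2), end of input -> output (2, '')


Encoded: [(0, 'b'), (0, 'c'), (2, 'c'), (2, 'b'), (3, 'b'), (2, '')]


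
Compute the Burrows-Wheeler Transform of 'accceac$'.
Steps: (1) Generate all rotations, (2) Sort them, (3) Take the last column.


Rotations (sorted):
  0: $accceac -> last char: c
  1: ac$accce -> last char: e
  2: accceac$ -> last char: $
  3: c$acccea -> last char: a
  4: ccceac$a -> last char: a
  5: cceac$ac -> last char: c
  6: ceac$acc -> last char: c
  7: eac$accc -> last char: c


BWT = ce$aaccc


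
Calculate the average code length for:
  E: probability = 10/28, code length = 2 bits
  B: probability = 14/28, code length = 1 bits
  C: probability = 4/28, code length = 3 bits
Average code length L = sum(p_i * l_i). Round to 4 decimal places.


Weighted contributions p_i * l_i:
  E: (10/28) * 2 = 20/28
  B: (14/28) * 1 = 14/28
  C: (4/28) * 3 = 12/28
Sum = (20 + 14 + 12)/28 = 46/28

L = 46/28 = 1.6429 bits/symbol


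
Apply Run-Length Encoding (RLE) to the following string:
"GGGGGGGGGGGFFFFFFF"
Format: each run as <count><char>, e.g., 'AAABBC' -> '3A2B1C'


Scanning runs left to right:
  i=0: run of 'G' x 11 -> '11G'
  i=11: run of 'F' x 7 -> '7F'

RLE = 11G7F


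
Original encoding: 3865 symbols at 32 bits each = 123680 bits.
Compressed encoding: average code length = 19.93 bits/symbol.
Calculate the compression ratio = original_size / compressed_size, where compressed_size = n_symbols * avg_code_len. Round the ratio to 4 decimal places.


original_size = n_symbols * orig_bits = 3865 * 32 = 123680 bits
compressed_size = n_symbols * avg_code_len = 3865 * 19.93 = 77029.45 bits
ratio = original_size / compressed_size = 123680 / 77029.45 = 1.6056

Compression ratio = 1.6056


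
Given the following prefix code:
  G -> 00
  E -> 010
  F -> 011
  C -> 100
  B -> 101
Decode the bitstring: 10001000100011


Decoding step by step:
Bits 100 -> C
Bits 010 -> E
Bits 00 -> G
Bits 100 -> C
Bits 011 -> F


Decoded message: CEGCF


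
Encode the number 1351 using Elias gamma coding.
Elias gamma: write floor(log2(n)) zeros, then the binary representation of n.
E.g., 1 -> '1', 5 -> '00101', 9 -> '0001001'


num_bits = floor(log2(1351)) + 1 = 11
leading_zeros = num_bits - 1 = 10
binary(1351) = 10101000111

Elias gamma(1351) = '0000000000' + '10101000111' = 000000000010101000111 (21 bits)


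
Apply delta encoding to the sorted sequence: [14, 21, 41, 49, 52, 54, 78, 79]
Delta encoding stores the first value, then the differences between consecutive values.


First value: 14
Deltas:
  21 - 14 = 7
  41 - 21 = 20
  49 - 41 = 8
  52 - 49 = 3
  54 - 52 = 2
  78 - 54 = 24
  79 - 78 = 1


Delta encoded: [14, 7, 20, 8, 3, 2, 24, 1]


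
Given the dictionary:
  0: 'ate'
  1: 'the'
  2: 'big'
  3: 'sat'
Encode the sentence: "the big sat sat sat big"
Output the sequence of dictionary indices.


Look up each word in the dictionary:
  'the' -> 1
  'big' -> 2
  'sat' -> 3
  'sat' -> 3
  'sat' -> 3
  'big' -> 2

Encoded: [1, 2, 3, 3, 3, 2]


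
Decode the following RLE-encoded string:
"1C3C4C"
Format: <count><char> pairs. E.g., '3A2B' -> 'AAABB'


Expanding each <count><char> pair:
  1C -> 'C'
  3C -> 'CCC'
  4C -> 'CCCC'

Decoded = CCCCCCCC


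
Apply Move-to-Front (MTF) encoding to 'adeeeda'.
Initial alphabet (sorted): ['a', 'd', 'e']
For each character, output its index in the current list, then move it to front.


MTF encoding:
'a': index 0 in ['a', 'd', 'e'] -> ['a', 'd', 'e']
'd': index 1 in ['a', 'd', 'e'] -> ['d', 'a', 'e']
'e': index 2 in ['d', 'a', 'e'] -> ['e', 'd', 'a']
'e': index 0 in ['e', 'd', 'a'] -> ['e', 'd', 'a']
'e': index 0 in ['e', 'd', 'a'] -> ['e', 'd', 'a']
'd': index 1 in ['e', 'd', 'a'] -> ['d', 'e', 'a']
'a': index 2 in ['d', 'e', 'a'] -> ['a', 'd', 'e']


Output: [0, 1, 2, 0, 0, 1, 2]


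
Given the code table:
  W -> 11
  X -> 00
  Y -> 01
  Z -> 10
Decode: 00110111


Decoding:
00 -> X
11 -> W
01 -> Y
11 -> W


Result: XWYW


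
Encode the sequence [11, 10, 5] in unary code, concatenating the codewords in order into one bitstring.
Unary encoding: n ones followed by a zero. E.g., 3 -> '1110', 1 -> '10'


Encode each number as n ones followed by a terminating 0:
  11 -> 111111111110 (12 bits)
  10 -> 11111111110 (11 bits)
  5 -> 111110 (6 bits)
Total length = 12 + 11 + 6 = 29 bits.

Unary([11, 10, 5]) = 11111111111011111111110111110 (29 bits)


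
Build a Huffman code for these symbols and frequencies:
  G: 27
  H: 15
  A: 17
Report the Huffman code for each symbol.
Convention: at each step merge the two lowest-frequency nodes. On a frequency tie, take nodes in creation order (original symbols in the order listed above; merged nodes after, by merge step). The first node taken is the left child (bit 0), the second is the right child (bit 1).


Huffman tree construction:
Step 1: Merge H(15) + A(17) = 32
Step 2: Merge G(27) + (H+A)(32) = 59
Read each symbol's code off the tree from the root (left child = 0, right child = 1).

Codes:
  G: 0 (length 1)
  H: 10 (length 2)
  A: 11 (length 2)
Average code length: 91/59 = 1.5424 bits/symbol


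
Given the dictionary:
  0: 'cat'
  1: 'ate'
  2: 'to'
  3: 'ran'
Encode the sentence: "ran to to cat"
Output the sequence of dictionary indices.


Look up each word in the dictionary:
  'ran' -> 3
  'to' -> 2
  'to' -> 2
  'cat' -> 0

Encoded: [3, 2, 2, 0]


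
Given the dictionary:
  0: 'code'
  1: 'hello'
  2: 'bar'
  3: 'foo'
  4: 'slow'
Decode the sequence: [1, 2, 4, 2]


Look up each index in the dictionary:
  1 -> 'hello'
  2 -> 'bar'
  4 -> 'slow'
  2 -> 'bar'

Decoded: "hello bar slow bar"


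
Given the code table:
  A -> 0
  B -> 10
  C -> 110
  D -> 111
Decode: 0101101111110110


Decoding:
0 -> A
10 -> B
110 -> C
111 -> D
111 -> D
0 -> A
110 -> C


Result: ABCDDAC


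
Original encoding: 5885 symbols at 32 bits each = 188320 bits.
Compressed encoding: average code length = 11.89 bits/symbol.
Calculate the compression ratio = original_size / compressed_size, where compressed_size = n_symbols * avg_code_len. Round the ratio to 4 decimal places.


original_size = n_symbols * orig_bits = 5885 * 32 = 188320 bits
compressed_size = n_symbols * avg_code_len = 5885 * 11.89 = 69972.65 bits
ratio = original_size / compressed_size = 188320 / 69972.65 = 2.6913

Compression ratio = 2.6913


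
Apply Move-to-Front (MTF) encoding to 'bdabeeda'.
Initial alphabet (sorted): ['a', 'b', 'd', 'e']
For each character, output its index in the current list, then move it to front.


MTF encoding:
'b': index 1 in ['a', 'b', 'd', 'e'] -> ['b', 'a', 'd', 'e']
'd': index 2 in ['b', 'a', 'd', 'e'] -> ['d', 'b', 'a', 'e']
'a': index 2 in ['d', 'b', 'a', 'e'] -> ['a', 'd', 'b', 'e']
'b': index 2 in ['a', 'd', 'b', 'e'] -> ['b', 'a', 'd', 'e']
'e': index 3 in ['b', 'a', 'd', 'e'] -> ['e', 'b', 'a', 'd']
'e': index 0 in ['e', 'b', 'a', 'd'] -> ['e', 'b', 'a', 'd']
'd': index 3 in ['e', 'b', 'a', 'd'] -> ['d', 'e', 'b', 'a']
'a': index 3 in ['d', 'e', 'b', 'a'] -> ['a', 'd', 'e', 'b']


Output: [1, 2, 2, 2, 3, 0, 3, 3]


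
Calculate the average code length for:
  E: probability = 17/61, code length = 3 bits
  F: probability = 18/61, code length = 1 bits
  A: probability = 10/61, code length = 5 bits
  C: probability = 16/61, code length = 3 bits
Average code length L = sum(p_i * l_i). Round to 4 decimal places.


Weighted contributions p_i * l_i:
  E: (17/61) * 3 = 51/61
  F: (18/61) * 1 = 18/61
  A: (10/61) * 5 = 50/61
  C: (16/61) * 3 = 48/61
Sum = (51 + 18 + 50 + 48)/61 = 167/61

L = 167/61 = 2.7377 bits/symbol


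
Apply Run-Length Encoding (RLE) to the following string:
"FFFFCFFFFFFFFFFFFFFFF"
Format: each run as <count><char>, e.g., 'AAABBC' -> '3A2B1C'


Scanning runs left to right:
  i=0: run of 'F' x 4 -> '4F'
  i=4: run of 'C' x 1 -> '1C'
  i=5: run of 'F' x 16 -> '16F'

RLE = 4F1C16F


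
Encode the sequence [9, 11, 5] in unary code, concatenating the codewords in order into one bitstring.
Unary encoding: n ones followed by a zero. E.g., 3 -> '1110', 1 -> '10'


Encode each number as n ones followed by a terminating 0:
  9 -> 1111111110 (10 bits)
  11 -> 111111111110 (12 bits)
  5 -> 111110 (6 bits)
Total length = 10 + 12 + 6 = 28 bits.

Unary([9, 11, 5]) = 1111111110111111111110111110 (28 bits)


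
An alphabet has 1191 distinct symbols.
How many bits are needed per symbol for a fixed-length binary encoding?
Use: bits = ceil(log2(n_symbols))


log2(1191) = 10.218
Bracket: 2^10 = 1024 < 1191 <= 2^11 = 2048
So ceil(log2(1191)) = 11

bits = ceil(log2(1191)) = ceil(10.218) = 11 bits


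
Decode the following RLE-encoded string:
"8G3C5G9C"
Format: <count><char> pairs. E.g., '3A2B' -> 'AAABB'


Expanding each <count><char> pair:
  8G -> 'GGGGGGGG'
  3C -> 'CCC'
  5G -> 'GGGGG'
  9C -> 'CCCCCCCCC'

Decoded = GGGGGGGGCCCGGGGGCCCCCCCCC


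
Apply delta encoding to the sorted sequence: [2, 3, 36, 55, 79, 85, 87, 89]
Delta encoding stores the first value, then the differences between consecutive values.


First value: 2
Deltas:
  3 - 2 = 1
  36 - 3 = 33
  55 - 36 = 19
  79 - 55 = 24
  85 - 79 = 6
  87 - 85 = 2
  89 - 87 = 2


Delta encoded: [2, 1, 33, 19, 24, 6, 2, 2]


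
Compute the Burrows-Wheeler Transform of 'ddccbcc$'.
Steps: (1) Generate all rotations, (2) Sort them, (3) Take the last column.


Rotations (sorted):
  0: $ddccbcc -> last char: c
  1: bcc$ddcc -> last char: c
  2: c$ddccbc -> last char: c
  3: cbcc$ddc -> last char: c
  4: cc$ddccb -> last char: b
  5: ccbcc$dd -> last char: d
  6: dccbcc$d -> last char: d
  7: ddccbcc$ -> last char: $


BWT = ccccbdd$


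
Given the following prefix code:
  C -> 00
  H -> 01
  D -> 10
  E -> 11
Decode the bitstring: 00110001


Decoding step by step:
Bits 00 -> C
Bits 11 -> E
Bits 00 -> C
Bits 01 -> H


Decoded message: CECH


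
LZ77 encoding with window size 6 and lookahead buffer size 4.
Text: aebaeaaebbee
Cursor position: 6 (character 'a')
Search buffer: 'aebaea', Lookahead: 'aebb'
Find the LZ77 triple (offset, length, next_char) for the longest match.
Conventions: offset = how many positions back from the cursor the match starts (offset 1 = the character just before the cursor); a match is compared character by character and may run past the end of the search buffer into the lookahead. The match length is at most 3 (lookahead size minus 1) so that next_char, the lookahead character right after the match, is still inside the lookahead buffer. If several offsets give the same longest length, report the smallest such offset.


Try each offset into the search buffer:
  offset=1 (pos 5, char 'a'): match length 1
  offset=2 (pos 4, char 'e'): match length 0
  offset=3 (pos 3, char 'a'): match length 2
  offset=4 (pos 2, char 'b'): match length 0
  offset=5 (pos 1, char 'e'): match length 0
  offset=6 (pos 0, char 'a'): match length 3
Longest match has length 3 at offset 6.
next_char = character at position 6 + 3 = 9 -> 'b'

Best match: offset=6, length=3 (matching 'aeb' starting at position 0)
LZ77 triple: (6, 3, 'b')


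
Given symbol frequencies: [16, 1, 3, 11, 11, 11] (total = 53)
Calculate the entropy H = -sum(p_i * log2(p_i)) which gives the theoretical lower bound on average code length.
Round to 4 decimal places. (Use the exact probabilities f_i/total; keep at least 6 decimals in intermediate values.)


Per-symbol terms -p_i * log2(p_i) with p_i = f_i/53:
  p = 16/53 = 0.301887: log2(p) = -1.727920, -p*log2(p) = 0.521636
  p = 1/53 = 0.018868: log2(p) = -5.727920, -p*log2(p) = 0.108074
  p = 3/53 = 0.056604: log2(p) = -4.142958, -p*log2(p) = 0.234507
  p = 11/53 = 0.207547: log2(p) = -2.268489, -p*log2(p) = 0.470818
  p = 11/53 = 0.207547: log2(p) = -2.268489, -p*log2(p) = 0.470818
  p = 11/53 = 0.207547: log2(p) = -2.268489, -p*log2(p) = 0.470818
H = 0.521636 + 0.108074 + 0.234507 + 0.470818 + 0.470818 + 0.470818 = 2.276671

H = 2.2767 bits/symbol


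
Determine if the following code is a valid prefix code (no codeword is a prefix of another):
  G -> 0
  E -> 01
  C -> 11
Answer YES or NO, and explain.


Checking each pair (does one codeword prefix another?):
  G='0' vs E='01': prefix -- VIOLATION

NO -- this is NOT a valid prefix code. G (0) is a prefix of E (01).


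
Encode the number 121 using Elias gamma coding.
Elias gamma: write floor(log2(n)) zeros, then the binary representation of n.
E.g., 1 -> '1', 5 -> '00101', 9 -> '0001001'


num_bits = floor(log2(121)) + 1 = 7
leading_zeros = num_bits - 1 = 6
binary(121) = 1111001

Elias gamma(121) = '000000' + '1111001' = 0000001111001 (13 bits)


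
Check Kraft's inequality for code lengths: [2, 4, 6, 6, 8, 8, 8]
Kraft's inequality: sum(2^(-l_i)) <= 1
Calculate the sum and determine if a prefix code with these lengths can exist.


Sum = 2^(-2) + 2^(-4) + 2^(-6) + 2^(-6) + 2^(-8) + 2^(-8) + 2^(-8)
    = 0.25 + 0.0625 + 0.015625 + 0.015625 + 0.00390625 + 0.00390625 + 0.00390625
    = 91/256 = 0.35546875
Since 0.35546875 <= 1, Kraft's inequality IS satisfied.
A prefix code with these lengths CAN exist.

Kraft sum = 0.35546875. Satisfied.


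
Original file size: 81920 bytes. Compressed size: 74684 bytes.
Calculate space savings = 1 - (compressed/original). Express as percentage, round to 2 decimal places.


ratio = compressed/original = 74684/81920 = 0.91167
savings = 1 - ratio = 1 - 0.91167 = 0.08833
as a percentage: 0.08833 * 100 = 8.83%

Space savings = 1 - 74684/81920 = 8.83%


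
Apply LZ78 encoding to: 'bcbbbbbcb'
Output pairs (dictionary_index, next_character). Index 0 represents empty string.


LZ78 encoding steps:
Dictionary: {0: ''}
Step 1: w='' (idx 0), next='b' -> output (0, 'b'), add 'b' as idx 1
Step 2: w='' (idx 0), next='c' -> output (0, 'c'), add 'c' as idx 2
Step 3: w='b' (idx 1), next='b' -> output (1, 'b'), add 'bb' as idx 3
Step 4: w='bb' (idx 3), next='b' -> output (3, 'b'), add 'bbb' as idx 4
Step 5: w='c' (idx 2), next='b' -> output (2, 'b'), add 'cb' as idx 5


Encoded: [(0, 'b'), (0, 'c'), (1, 'b'), (3, 'b'), (2, 'b')]


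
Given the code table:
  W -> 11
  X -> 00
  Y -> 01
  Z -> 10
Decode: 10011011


Decoding:
10 -> Z
01 -> Y
10 -> Z
11 -> W


Result: ZYZW


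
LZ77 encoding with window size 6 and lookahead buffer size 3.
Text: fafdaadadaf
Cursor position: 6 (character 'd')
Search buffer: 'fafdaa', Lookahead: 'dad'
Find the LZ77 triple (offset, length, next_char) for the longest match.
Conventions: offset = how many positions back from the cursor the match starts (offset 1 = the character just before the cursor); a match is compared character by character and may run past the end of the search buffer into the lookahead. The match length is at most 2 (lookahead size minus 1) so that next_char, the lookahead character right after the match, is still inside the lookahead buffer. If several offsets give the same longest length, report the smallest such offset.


Try each offset into the search buffer:
  offset=1 (pos 5, char 'a'): match length 0
  offset=2 (pos 4, char 'a'): match length 0
  offset=3 (pos 3, char 'd'): match length 2
  offset=4 (pos 2, char 'f'): match length 0
  offset=5 (pos 1, char 'a'): match length 0
  offset=6 (pos 0, char 'f'): match length 0
Longest match has length 2 at offset 3.
next_char = character at position 6 + 2 = 8 -> 'd'

Best match: offset=3, length=2 (matching 'da' starting at position 3)
LZ77 triple: (3, 2, 'd')


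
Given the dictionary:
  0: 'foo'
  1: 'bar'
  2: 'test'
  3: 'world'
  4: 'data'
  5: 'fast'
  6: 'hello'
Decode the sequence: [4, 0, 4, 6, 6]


Look up each index in the dictionary:
  4 -> 'data'
  0 -> 'foo'
  4 -> 'data'
  6 -> 'hello'
  6 -> 'hello'

Decoded: "data foo data hello hello"


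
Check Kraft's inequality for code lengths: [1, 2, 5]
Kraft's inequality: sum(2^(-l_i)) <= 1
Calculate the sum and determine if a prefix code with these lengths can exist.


Sum = 2^(-1) + 2^(-2) + 2^(-5)
    = 0.5 + 0.25 + 0.03125
    = 25/32 = 0.78125
Since 0.78125 <= 1, Kraft's inequality IS satisfied.
A prefix code with these lengths CAN exist.

Kraft sum = 0.78125. Satisfied.


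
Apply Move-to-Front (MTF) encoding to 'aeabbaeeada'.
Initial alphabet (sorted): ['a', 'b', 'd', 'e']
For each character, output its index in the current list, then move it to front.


MTF encoding:
'a': index 0 in ['a', 'b', 'd', 'e'] -> ['a', 'b', 'd', 'e']
'e': index 3 in ['a', 'b', 'd', 'e'] -> ['e', 'a', 'b', 'd']
'a': index 1 in ['e', 'a', 'b', 'd'] -> ['a', 'e', 'b', 'd']
'b': index 2 in ['a', 'e', 'b', 'd'] -> ['b', 'a', 'e', 'd']
'b': index 0 in ['b', 'a', 'e', 'd'] -> ['b', 'a', 'e', 'd']
'a': index 1 in ['b', 'a', 'e', 'd'] -> ['a', 'b', 'e', 'd']
'e': index 2 in ['a', 'b', 'e', 'd'] -> ['e', 'a', 'b', 'd']
'e': index 0 in ['e', 'a', 'b', 'd'] -> ['e', 'a', 'b', 'd']
'a': index 1 in ['e', 'a', 'b', 'd'] -> ['a', 'e', 'b', 'd']
'd': index 3 in ['a', 'e', 'b', 'd'] -> ['d', 'a', 'e', 'b']
'a': index 1 in ['d', 'a', 'e', 'b'] -> ['a', 'd', 'e', 'b']


Output: [0, 3, 1, 2, 0, 1, 2, 0, 1, 3, 1]


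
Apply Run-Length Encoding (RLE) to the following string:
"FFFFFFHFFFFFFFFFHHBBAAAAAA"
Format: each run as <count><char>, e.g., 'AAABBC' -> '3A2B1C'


Scanning runs left to right:
  i=0: run of 'F' x 6 -> '6F'
  i=6: run of 'H' x 1 -> '1H'
  i=7: run of 'F' x 9 -> '9F'
  i=16: run of 'H' x 2 -> '2H'
  i=18: run of 'B' x 2 -> '2B'
  i=20: run of 'A' x 6 -> '6A'

RLE = 6F1H9F2H2B6A


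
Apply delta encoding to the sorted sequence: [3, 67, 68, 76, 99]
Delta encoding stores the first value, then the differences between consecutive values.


First value: 3
Deltas:
  67 - 3 = 64
  68 - 67 = 1
  76 - 68 = 8
  99 - 76 = 23


Delta encoded: [3, 64, 1, 8, 23]


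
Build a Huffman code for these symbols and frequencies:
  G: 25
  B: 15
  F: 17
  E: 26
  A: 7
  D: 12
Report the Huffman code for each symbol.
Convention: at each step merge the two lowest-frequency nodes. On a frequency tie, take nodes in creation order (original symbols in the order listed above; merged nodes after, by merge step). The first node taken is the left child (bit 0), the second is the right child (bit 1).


Huffman tree construction:
Step 1: Merge A(7) + D(12) = 19
Step 2: Merge B(15) + F(17) = 32
Step 3: Merge (A+D)(19) + G(25) = 44
Step 4: Merge E(26) + (B+F)(32) = 58
Step 5: Merge ((A+D)+G)(44) + (E+(B+F))(58) = 102
Read each symbol's code off the tree from the root (left child = 0, right child = 1).

Codes:
  G: 01 (length 2)
  B: 110 (length 3)
  F: 111 (length 3)
  E: 10 (length 2)
  A: 000 (length 3)
  D: 001 (length 3)
Average code length: 255/102 = 2.5000 bits/symbol


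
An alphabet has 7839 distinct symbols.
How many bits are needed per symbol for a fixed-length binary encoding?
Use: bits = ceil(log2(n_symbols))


log2(7839) = 12.9365
Bracket: 2^12 = 4096 < 7839 <= 2^13 = 8192
So ceil(log2(7839)) = 13

bits = ceil(log2(7839)) = ceil(12.9365) = 13 bits


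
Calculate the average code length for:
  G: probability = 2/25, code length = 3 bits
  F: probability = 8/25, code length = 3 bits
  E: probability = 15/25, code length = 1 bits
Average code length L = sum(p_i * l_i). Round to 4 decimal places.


Weighted contributions p_i * l_i:
  G: (2/25) * 3 = 6/25
  F: (8/25) * 3 = 24/25
  E: (15/25) * 1 = 15/25
Sum = (6 + 24 + 15)/25 = 45/25

L = 45/25 = 1.8000 bits/symbol


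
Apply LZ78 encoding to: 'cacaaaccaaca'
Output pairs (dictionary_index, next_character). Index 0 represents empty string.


LZ78 encoding steps:
Dictionary: {0: ''}
Step 1: w='' (idx 0), next='c' -> output (0, 'c'), add 'c' as idx 1
Step 2: w='' (idx 0), next='a' -> output (0, 'a'), add 'a' as idx 2
Step 3: w='c' (idx 1), next='a' -> output (1, 'a'), add 'ca' as idx 3
Step 4: w='a' (idx 2), next='a' -> output (2, 'a'), add 'aa' as idx 4
Step 5: w='c' (idx 1), next='c' -> output (1, 'c'), add 'cc' as idx 5
Step 6: w='aa' (idx 4), next='c' -> output (4, 'c'), add 'aac' as idx 6
Step 7: w='a' (idx 2), end of input -> output (2, '')


Encoded: [(0, 'c'), (0, 'a'), (1, 'a'), (2, 'a'), (1, 'c'), (4, 'c'), (2, '')]


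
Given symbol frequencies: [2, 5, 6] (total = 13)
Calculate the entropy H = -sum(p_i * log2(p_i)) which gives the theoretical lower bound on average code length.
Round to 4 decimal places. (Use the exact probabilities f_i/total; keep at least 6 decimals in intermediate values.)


Per-symbol terms -p_i * log2(p_i) with p_i = f_i/13:
  p = 2/13 = 0.153846: log2(p) = -2.700440, -p*log2(p) = 0.415452
  p = 5/13 = 0.384615: log2(p) = -1.378512, -p*log2(p) = 0.530197
  p = 6/13 = 0.461538: log2(p) = -1.115477, -p*log2(p) = 0.514836
H = 0.415452 + 0.530197 + 0.514836 = 1.460485

H = 1.4605 bits/symbol


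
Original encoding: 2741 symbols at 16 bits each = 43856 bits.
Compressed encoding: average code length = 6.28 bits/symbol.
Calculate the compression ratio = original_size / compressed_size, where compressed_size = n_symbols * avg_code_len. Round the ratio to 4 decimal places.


original_size = n_symbols * orig_bits = 2741 * 16 = 43856 bits
compressed_size = n_symbols * avg_code_len = 2741 * 6.28 = 17213.48 bits
ratio = original_size / compressed_size = 43856 / 17213.48 = 2.5478

Compression ratio = 2.5478


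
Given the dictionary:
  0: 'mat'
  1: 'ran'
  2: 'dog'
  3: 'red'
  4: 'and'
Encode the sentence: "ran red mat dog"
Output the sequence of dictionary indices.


Look up each word in the dictionary:
  'ran' -> 1
  'red' -> 3
  'mat' -> 0
  'dog' -> 2

Encoded: [1, 3, 0, 2]


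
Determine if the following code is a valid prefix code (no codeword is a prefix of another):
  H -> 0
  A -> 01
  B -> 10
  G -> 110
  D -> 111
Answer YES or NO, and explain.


Checking each pair (does one codeword prefix another?):
  H='0' vs A='01': prefix -- VIOLATION

NO -- this is NOT a valid prefix code. H (0) is a prefix of A (01).


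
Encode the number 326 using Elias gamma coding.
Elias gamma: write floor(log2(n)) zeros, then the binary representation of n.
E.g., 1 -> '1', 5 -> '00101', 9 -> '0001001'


num_bits = floor(log2(326)) + 1 = 9
leading_zeros = num_bits - 1 = 8
binary(326) = 101000110

Elias gamma(326) = '00000000' + '101000110' = 00000000101000110 (17 bits)


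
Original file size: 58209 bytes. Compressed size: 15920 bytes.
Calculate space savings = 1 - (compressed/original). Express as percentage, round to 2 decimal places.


ratio = compressed/original = 15920/58209 = 0.273497
savings = 1 - ratio = 1 - 0.273497 = 0.726503
as a percentage: 0.726503 * 100 = 72.65%

Space savings = 1 - 15920/58209 = 72.65%


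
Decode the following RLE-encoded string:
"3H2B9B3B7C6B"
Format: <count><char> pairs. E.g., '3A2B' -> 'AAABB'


Expanding each <count><char> pair:
  3H -> 'HHH'
  2B -> 'BB'
  9B -> 'BBBBBBBBB'
  3B -> 'BBB'
  7C -> 'CCCCCCC'
  6B -> 'BBBBBB'

Decoded = HHHBBBBBBBBBBBBBBCCCCCCCBBBBBB


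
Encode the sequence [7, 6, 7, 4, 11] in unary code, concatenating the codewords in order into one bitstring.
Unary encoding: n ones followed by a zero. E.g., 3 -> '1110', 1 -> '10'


Encode each number as n ones followed by a terminating 0:
  7 -> 11111110 (8 bits)
  6 -> 1111110 (7 bits)
  7 -> 11111110 (8 bits)
  4 -> 11110 (5 bits)
  11 -> 111111111110 (12 bits)
Total length = 8 + 7 + 8 + 5 + 12 = 40 bits.

Unary([7, 6, 7, 4, 11]) = 1111111011111101111111011110111111111110 (40 bits)
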